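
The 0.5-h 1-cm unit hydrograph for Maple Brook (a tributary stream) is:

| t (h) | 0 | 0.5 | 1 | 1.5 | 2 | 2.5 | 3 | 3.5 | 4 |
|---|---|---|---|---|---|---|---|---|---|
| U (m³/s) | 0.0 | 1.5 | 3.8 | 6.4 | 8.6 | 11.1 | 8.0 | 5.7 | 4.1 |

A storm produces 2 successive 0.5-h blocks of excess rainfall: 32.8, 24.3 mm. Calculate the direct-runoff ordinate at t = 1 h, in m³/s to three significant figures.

By discrete convolution, Q_j = Σ (P_i / 10 mm) · U_{j−i}.
At t = 1 h (j=2): Q = (32.8/10)·3.8 + (24.3/10)·1.5 = 16.1 m³/s.

Q ≈ 16.1 m³/s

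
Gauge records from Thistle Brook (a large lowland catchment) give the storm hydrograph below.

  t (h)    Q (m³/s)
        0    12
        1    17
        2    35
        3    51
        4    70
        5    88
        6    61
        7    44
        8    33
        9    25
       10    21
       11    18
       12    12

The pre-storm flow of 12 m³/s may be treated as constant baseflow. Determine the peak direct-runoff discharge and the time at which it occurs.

Q_p = 76.0 m³/s at t = 5 h

Subtracting baseflow gives direct-runoff ordinates: 0.0, 5.0, 23.0, 39.0, 58.0, 76.0, 49.0, 32.0, 21.0, 13.0, 9.0, 6.0, 0.0 m³/s.
The maximum is 76.0 m³/s, occurring at the reading for t = 5 h.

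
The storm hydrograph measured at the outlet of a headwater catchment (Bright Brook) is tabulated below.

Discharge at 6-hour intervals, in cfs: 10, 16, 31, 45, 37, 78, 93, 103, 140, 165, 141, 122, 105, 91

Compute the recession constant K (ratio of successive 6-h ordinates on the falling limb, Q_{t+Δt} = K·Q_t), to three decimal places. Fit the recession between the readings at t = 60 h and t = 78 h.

Using the recession-limb readings at t = 60 h and t = 78 h: Q falls from 141 to 91 cfs over 3 intervals.
K = (Q₂/Q₁)^(1/3) = (91/141)^(1/3) = 0.864.

K ≈ 0.864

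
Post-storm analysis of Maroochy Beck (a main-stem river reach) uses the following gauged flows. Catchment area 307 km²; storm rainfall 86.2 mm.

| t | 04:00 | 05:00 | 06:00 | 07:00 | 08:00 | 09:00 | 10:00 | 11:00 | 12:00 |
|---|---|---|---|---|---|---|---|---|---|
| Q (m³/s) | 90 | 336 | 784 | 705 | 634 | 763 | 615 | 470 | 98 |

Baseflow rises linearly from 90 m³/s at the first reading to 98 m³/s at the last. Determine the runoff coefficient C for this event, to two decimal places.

C ≈ 0.50

ΣQ_DR = 3649 m³/s; V = ΣQ_DR·Δt = 1.314 × 10^7 m³.
Runoff depth d = V / A = 42.79 mm.
C = d / P = 42.79 / 86.2 = 0.50.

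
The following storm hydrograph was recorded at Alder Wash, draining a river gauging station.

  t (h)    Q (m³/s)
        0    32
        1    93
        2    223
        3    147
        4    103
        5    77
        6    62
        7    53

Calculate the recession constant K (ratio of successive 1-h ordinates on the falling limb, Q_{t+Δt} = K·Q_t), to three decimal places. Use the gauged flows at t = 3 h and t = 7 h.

K ≈ 0.775

Using the recession-limb readings at t = 3 h and t = 7 h: Q falls from 147 to 53 m³/s over 4 intervals.
K = (Q₂/Q₁)^(1/4) = (53/147)^(1/4) = 0.775.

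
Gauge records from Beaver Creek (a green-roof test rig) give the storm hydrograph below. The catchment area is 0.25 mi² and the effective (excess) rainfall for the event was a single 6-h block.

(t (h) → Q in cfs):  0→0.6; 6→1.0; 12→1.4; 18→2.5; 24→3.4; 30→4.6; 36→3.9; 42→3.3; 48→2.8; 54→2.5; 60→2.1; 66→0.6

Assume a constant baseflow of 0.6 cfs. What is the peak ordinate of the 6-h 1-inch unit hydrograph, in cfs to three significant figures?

U_p ≈ 5.00 cfs

Direct runoff: 0.0, 0.4, 0.8, 1.9, 2.8, 4.0, 3.3, 2.7, 2.2, 1.9, 1.5, 0.0 cfs; ΣQ_DR = 21.50 cfs, peak = 4.0 cfs.
Runoff depth d = ΣQ_DR·Δt / A = 21.50 × 21600 / (0.25 mi²) = 0.7996 in.
The 1-inch UH is the DRH scaled by (1 in)/d, so U_p = 4.0 × 1/0.7996 = 5.00 cfs.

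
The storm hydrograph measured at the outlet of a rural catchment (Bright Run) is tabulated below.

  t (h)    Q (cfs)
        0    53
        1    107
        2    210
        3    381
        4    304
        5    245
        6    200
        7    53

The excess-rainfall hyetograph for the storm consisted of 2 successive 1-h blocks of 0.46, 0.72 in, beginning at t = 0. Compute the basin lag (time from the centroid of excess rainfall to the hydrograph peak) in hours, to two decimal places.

t_L ≈ 1.89 h

Centroid of excess rainfall: t_c = Σ P_i·t̄_i / ΣP_i = 1.1102 h (block centres at 0.5, 1.5 h).
Hydrograph peak occurs at t = 3 h, so basin lag t_L = 3 − 1.1102 = 1.89 h.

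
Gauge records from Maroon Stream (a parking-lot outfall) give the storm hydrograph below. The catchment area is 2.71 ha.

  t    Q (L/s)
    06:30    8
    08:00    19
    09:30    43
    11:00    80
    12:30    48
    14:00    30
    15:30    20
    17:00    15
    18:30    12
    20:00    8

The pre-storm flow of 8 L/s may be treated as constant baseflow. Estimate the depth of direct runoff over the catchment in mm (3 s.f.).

d ≈ 40.5 mm

Direct runoff: 0.0, 11.0, 35.0, 72.0, 40.0, 22.0, 12.0, 7.0, 4.0, 0.0 L/s; ΣQ_DR = 203.0 L/s.
V = ΣQ_DR · Δt = 203.0 × 5400 s = 1.096 × 10^6 L.
Over A = 2.71 ha, depth = V / A = 40.5 mm.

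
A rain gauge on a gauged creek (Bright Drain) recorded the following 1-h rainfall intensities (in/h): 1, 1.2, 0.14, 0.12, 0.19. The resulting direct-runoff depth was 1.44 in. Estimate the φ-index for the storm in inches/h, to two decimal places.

Only the 2 blocks with intensity above φ contribute runoff: 1, 1.2 in/h.
Σ(I−φ)·Δt = d  ⇒  (1+1.2 − 2φ)·1 = 1.44
φ = (2.200 − 1.44/1) / 2 = 0.38 in/h.

φ ≈ 0.38 in/h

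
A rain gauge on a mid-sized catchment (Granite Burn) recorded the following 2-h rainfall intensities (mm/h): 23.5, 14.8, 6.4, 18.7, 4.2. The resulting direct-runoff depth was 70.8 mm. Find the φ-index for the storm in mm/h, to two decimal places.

Only the 3 blocks with intensity above φ contribute runoff: 23.5, 14.8, 18.7 mm/h.
Σ(I−φ)·Δt = d  ⇒  (23.5+14.8+18.7 − 3φ)·2 = 70.8
φ = (57.00 − 70.8/2) / 3 = 7.20 mm/h.

φ ≈ 7.20 mm/h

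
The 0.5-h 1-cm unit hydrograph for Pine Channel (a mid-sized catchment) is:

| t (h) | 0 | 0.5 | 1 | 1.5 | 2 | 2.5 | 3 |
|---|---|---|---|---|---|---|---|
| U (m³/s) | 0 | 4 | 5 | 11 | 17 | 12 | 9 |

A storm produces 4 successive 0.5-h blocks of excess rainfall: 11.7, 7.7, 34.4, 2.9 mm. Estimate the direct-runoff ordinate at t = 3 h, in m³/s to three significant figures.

Q ≈ 81.4 m³/s

By discrete convolution, Q_j = Σ (P_i / 10 mm) · U_{j−i}.
At t = 3 h (j=6): Q = (11.7/10)·9 + (7.7/10)·12 + (34.4/10)·17 + (2.9/10)·11 = 81.4 m³/s.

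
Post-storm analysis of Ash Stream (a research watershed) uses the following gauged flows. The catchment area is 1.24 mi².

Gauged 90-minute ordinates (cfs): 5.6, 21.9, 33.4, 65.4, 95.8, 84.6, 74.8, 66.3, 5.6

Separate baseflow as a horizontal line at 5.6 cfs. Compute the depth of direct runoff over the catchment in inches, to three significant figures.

Direct runoff: 0.0, 16.3, 27.8, 59.8, 90.2, 79.0, 69.2, 60.7, 0.0 cfs; ΣQ_DR = 403.0 cfs.
V = ΣQ_DR · Δt = 403.0 × 5400 s = 2.176 × 10^6 ft³.
Over A = 1.24 mi², depth = V / A = 0.755 in.

d ≈ 0.755 in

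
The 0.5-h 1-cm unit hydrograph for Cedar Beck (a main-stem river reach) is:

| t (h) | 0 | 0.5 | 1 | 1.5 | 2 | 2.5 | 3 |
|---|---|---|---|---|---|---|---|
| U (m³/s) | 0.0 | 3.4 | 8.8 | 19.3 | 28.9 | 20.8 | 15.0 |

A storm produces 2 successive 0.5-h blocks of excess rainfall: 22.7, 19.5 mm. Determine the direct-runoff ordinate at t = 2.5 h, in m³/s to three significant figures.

By discrete convolution, Q_j = Σ (P_i / 10 mm) · U_{j−i}.
At t = 2.5 h (j=5): Q = (22.7/10)·20.8 + (19.5/10)·28.9 = 104 m³/s.

Q ≈ 104 m³/s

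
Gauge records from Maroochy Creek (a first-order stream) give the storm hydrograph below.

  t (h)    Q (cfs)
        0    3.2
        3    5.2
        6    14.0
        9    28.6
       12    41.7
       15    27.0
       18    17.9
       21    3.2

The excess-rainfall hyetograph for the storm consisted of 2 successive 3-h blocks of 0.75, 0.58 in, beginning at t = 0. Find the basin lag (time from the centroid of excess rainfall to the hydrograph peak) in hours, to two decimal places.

t_L ≈ 9.19 h

Centroid of excess rainfall: t_c = Σ P_i·t̄_i / ΣP_i = 2.8083 h (block centres at 1.5, 4.5 h).
Hydrograph peak occurs at t = 12 h, so basin lag t_L = 12 − 2.8083 = 9.19 h.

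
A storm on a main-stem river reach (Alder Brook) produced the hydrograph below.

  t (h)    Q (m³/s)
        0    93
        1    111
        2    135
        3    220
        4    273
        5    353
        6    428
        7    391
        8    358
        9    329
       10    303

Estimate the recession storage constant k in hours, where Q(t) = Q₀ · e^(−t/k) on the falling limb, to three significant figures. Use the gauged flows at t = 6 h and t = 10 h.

On the falling limb, Q drops from 428 to 303 m³/s between t = 6 h and t = 10 h (Δt = 4 h).
k = −Δt / ln(Q₂/Q₁) = −4 / ln(303/428) = 11.6 h.

k ≈ 11.6 h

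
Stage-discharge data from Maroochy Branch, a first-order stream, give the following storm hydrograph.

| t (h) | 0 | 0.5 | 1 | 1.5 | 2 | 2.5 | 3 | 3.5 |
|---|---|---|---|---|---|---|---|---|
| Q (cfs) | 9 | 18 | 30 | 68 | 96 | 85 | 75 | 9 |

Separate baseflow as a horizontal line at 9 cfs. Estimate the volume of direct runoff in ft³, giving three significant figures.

V ≈ 5.72 × 10^5 ft³

Direct-runoff ordinates (Q − Q_b): 0.0, 9.0, 21.0, 59.0, 87.0, 76.0, 66.0, 0.0 cfs.
ΣQ_DR = 318.0 cfs.
With Δt = 0.5 h = 1800 s, V = ΣQ_DR · Δt = 318.0 × 1800 = 5.72 × 10^5 ft³.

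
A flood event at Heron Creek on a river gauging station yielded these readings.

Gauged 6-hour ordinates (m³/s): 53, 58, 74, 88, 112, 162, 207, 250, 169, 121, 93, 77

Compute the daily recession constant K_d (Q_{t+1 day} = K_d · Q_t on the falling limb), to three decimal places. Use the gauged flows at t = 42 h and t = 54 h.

K_d ≈ 0.234

Between t = 42 h and t = 54 h the flow falls from 250 to 121 m³/s over 2×6 h = 12 h.
Per-interval ratio K = (121/250)^(1/2) = 0.6957; K_d = K^(24/6) = 0.234.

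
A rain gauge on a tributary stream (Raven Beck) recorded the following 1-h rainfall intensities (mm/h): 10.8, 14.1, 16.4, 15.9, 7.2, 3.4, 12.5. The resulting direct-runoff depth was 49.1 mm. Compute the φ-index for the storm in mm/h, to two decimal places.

Only the 6 blocks with intensity above φ contribute runoff: 10.8, 14.1, 16.4, 15.9, 7.2, 12.5 mm/h.
Σ(I−φ)·Δt = d  ⇒  (10.8+14.1+16.4+15.9+7.2+12.5 − 6φ)·1 = 49.1
φ = (76.90 − 49.1/1) / 6 = 4.63 mm/h.

φ ≈ 4.63 mm/h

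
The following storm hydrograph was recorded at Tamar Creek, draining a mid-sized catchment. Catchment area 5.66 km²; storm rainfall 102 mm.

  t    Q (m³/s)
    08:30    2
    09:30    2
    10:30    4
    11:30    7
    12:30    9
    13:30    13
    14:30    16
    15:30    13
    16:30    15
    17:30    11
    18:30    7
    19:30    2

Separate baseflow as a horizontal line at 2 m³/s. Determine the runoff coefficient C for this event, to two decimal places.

ΣQ_DR = 77.00 m³/s; V = ΣQ_DR·Δt = 2.772 × 10^5 m³.
Runoff depth d = V / A = 48.98 mm.
C = d / P = 48.98 / 102 = 0.48.

C ≈ 0.48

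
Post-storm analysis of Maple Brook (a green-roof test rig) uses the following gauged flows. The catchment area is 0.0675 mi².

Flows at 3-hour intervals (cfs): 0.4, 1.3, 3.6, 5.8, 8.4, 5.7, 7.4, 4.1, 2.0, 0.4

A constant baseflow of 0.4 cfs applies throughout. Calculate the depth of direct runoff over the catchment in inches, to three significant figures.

d ≈ 2.42 in

Direct runoff: 0.0, 0.9, 3.2, 5.4, 8.0, 5.3, 7.0, 3.7, 1.6, 0.0 cfs; ΣQ_DR = 35.10 cfs.
V = ΣQ_DR · Δt = 35.10 × 10800 s = 3.791 × 10^5 ft³.
Over A = 0.0675 mi², depth = V / A = 2.42 in.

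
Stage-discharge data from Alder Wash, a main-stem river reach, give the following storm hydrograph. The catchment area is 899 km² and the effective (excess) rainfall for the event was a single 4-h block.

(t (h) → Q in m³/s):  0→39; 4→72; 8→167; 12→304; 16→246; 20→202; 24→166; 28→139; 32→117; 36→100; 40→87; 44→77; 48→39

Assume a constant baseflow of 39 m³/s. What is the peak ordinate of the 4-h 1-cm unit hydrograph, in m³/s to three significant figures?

Direct runoff: 0.0, 33.0, 128.0, 265.0, 207.0, 163.0, 127.0, 100.0, 78.0, 61.0, 48.0, 38.0, 0.0 m³/s; ΣQ_DR = 1248 m³/s, peak = 265.0 m³/s.
Runoff depth d = ΣQ_DR·Δt / A = 1248 × 14400 / (899 km²) = 19.99 mm.
The 1-cm UH is the DRH scaled by (10 mm)/d, so U_p = 265.0 × 10/19.99 = 133 m³/s.

U_p ≈ 133 m³/s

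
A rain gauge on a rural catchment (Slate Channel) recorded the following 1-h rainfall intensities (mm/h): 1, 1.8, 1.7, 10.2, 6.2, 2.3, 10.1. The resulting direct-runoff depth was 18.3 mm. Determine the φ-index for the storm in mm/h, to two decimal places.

Only the 3 blocks with intensity above φ contribute runoff: 10.2, 6.2, 10.1 mm/h.
Σ(I−φ)·Δt = d  ⇒  (10.2+6.2+10.1 − 3φ)·1 = 18.3
φ = (26.50 − 18.3/1) / 3 = 2.73 mm/h.

φ ≈ 2.73 mm/h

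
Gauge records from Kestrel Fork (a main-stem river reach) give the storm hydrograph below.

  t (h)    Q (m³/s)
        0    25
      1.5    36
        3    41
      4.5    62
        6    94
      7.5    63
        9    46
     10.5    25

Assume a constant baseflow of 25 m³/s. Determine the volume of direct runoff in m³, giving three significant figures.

V ≈ 1.04 × 10^6 m³

Direct-runoff ordinates (Q − Q_b): 0.0, 11.0, 16.0, 37.0, 69.0, 38.0, 21.0, 0.0 m³/s.
ΣQ_DR = 192.0 m³/s.
With Δt = 1.5 h = 5400 s, V = ΣQ_DR · Δt = 192.0 × 5400 = 1.04 × 10^6 m³.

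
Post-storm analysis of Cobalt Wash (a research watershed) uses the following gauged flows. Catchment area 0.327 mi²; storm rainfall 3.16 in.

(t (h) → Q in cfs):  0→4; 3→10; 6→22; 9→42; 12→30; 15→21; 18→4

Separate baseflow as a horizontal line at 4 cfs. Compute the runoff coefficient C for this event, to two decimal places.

C ≈ 0.47

ΣQ_DR = 105.0 cfs; V = ΣQ_DR·Δt = 1.134 × 10^6 ft³.
Runoff depth d = V / A = 1.493 in.
C = d / P = 1.493 / 3.16 = 0.47.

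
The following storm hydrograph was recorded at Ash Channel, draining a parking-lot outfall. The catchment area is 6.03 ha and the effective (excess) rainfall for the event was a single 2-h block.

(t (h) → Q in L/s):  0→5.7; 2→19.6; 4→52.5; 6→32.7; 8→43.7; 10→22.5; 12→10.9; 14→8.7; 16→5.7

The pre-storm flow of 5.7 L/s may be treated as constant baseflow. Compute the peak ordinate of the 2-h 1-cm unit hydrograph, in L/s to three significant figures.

U_p ≈ 26.0 L/s

Direct runoff: 0.0, 13.9, 46.8, 27.0, 38.0, 16.8, 5.2, 3.0, 0.0 L/s; ΣQ_DR = 150.7 L/s, peak = 46.8 L/s.
Runoff depth d = ΣQ_DR·Δt / A = 150.7 × 7200 / (6.03 ha) = 17.99 mm.
The 1-cm UH is the DRH scaled by (10 mm)/d, so U_p = 46.8 × 10/17.99 = 26.0 L/s.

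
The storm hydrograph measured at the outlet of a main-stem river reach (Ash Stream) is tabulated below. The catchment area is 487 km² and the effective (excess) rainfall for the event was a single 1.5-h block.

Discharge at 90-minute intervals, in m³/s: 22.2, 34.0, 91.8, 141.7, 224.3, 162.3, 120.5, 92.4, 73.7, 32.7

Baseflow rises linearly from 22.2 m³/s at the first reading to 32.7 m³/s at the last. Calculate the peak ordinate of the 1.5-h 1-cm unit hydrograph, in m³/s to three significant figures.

U_p ≈ 247 m³/s

Direct runoff: 0.00, 10.63, 67.27, 116.00, 197.43, 134.27, 91.30, 62.03, 42.17, 0.00 m³/s; ΣQ_DR = 721.1 m³/s, peak = 197.43 m³/s.
Runoff depth d = ΣQ_DR·Δt / A = 721.1 × 5400 / (487 km²) = 7.996 mm.
The 1-cm UH is the DRH scaled by (10 mm)/d, so U_p = 197.43 × 10/7.996 = 247 m³/s.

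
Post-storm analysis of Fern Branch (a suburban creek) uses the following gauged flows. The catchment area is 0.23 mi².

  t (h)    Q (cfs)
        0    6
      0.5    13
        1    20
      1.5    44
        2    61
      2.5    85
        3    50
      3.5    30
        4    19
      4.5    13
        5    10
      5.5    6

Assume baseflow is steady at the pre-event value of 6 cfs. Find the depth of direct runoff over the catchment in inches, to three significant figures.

d ≈ 0.960 in

Direct runoff: 0.0, 7.0, 14.0, 38.0, 55.0, 79.0, 44.0, 24.0, 13.0, 7.0, 4.0, 0.0 cfs; ΣQ_DR = 285.0 cfs.
V = ΣQ_DR · Δt = 285.0 × 1800 s = 5.130 × 10^5 ft³.
Over A = 0.23 mi², depth = V / A = 0.960 in.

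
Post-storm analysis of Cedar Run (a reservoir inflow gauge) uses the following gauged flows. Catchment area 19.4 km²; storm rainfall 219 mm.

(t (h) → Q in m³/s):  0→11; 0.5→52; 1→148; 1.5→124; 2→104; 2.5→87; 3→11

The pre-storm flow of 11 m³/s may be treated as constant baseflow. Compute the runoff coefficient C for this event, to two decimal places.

C ≈ 0.19

ΣQ_DR = 460.0 m³/s; V = ΣQ_DR·Δt = 8.280 × 10^5 m³.
Runoff depth d = V / A = 42.68 mm.
C = d / P = 42.68 / 219 = 0.19.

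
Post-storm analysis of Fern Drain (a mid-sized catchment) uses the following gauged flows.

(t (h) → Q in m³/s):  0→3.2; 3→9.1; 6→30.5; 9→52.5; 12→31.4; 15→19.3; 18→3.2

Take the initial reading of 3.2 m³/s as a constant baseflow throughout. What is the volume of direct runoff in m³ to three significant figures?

V ≈ 1.37 × 10^6 m³

Direct-runoff ordinates (Q − Q_b): 0.0, 5.9, 27.3, 49.3, 28.2, 16.1, 0.0 m³/s.
ΣQ_DR = 126.8 m³/s.
With Δt = 3 h = 10800 s, V = ΣQ_DR · Δt = 126.8 × 10800 = 1.37 × 10^6 m³.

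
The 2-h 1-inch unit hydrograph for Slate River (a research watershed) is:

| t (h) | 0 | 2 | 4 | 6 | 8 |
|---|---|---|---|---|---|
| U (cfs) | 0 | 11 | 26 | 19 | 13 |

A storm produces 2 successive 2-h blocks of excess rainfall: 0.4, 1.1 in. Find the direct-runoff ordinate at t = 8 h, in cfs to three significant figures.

Q ≈ 26.1 cfs

By discrete convolution, Q_j = Σ (P_i / 1 in) · U_{j−i}.
At t = 8 h (j=4): Q = (0.4/1)·13 + (1.1/1)·19 = 26.1 cfs.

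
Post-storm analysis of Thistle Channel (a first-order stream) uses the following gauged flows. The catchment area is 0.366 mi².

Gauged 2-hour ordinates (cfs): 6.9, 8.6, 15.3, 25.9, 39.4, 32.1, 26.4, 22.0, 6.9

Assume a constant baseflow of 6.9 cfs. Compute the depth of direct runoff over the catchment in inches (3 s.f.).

d ≈ 1.03 in

Direct runoff: 0.0, 1.7, 8.4, 19.0, 32.5, 25.2, 19.5, 15.1, 0.0 cfs; ΣQ_DR = 121.4 cfs.
V = ΣQ_DR · Δt = 121.4 × 7200 s = 8.741 × 10^5 ft³.
Over A = 0.366 mi², depth = V / A = 1.03 in.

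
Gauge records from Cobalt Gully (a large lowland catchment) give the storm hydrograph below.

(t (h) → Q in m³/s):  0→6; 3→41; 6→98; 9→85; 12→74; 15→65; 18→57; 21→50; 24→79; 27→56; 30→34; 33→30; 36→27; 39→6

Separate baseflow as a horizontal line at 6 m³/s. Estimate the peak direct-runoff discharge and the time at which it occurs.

Q_p = 92.0 m³/s at t = 6 h

Subtracting baseflow gives direct-runoff ordinates: 0.0, 35.0, 92.0, 79.0, 68.0, 59.0, 51.0, 44.0, 73.0, 50.0, 28.0, 24.0, 21.0, 0.0 m³/s.
The maximum is 92.0 m³/s, occurring at the reading for t = 6 h.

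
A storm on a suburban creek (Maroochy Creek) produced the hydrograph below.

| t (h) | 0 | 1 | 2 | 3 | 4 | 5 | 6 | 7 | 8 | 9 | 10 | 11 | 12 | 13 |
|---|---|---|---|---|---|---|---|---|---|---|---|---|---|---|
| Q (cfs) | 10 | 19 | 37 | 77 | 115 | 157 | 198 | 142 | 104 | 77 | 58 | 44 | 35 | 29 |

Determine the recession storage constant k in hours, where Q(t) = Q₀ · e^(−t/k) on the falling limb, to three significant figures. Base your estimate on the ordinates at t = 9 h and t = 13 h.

On the falling limb, Q drops from 77 to 29 cfs between t = 9 h and t = 13 h (Δt = 4 h).
k = −Δt / ln(Q₂/Q₁) = −4 / ln(29/77) = 4.10 h.

k ≈ 4.10 h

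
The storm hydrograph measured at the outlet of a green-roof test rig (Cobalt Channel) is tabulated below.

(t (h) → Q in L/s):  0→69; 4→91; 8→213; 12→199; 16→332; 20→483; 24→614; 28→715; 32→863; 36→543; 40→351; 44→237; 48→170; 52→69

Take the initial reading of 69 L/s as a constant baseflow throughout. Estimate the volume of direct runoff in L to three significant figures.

Direct-runoff ordinates (Q − Q_b): 0.0, 22.0, 144.0, 130.0, 263.0, 414.0, 545.0, 646.0, 794.0, 474.0, 282.0, 168.0, 101.0, 0.0 L/s.
ΣQ_DR = 3983 L/s.
With Δt = 4 h = 14400 s, V = ΣQ_DR · Δt = 3983 × 14400 = 5.74 × 10^7 L.

V ≈ 5.74 × 10^7 L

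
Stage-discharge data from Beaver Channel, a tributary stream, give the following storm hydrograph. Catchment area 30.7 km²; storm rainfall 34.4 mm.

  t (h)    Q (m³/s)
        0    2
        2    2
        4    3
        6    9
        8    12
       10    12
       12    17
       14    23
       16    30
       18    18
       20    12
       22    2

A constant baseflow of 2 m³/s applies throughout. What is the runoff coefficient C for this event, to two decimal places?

C ≈ 0.80

ΣQ_DR = 118.0 m³/s; V = ΣQ_DR·Δt = 8.496 × 10^5 m³.
Runoff depth d = V / A = 27.67 mm.
C = d / P = 27.67 / 34.4 = 0.80.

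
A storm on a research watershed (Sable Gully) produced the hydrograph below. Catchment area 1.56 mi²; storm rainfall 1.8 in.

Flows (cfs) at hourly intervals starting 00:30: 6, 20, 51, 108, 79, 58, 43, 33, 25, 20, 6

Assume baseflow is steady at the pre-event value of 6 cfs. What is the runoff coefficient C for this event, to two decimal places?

C ≈ 0.21

ΣQ_DR = 383.0 cfs; V = ΣQ_DR·Δt = 1.379 × 10^6 ft³.
Runoff depth d = V / A = 0.3804 in.
C = d / P = 0.3804 / 1.8 = 0.21.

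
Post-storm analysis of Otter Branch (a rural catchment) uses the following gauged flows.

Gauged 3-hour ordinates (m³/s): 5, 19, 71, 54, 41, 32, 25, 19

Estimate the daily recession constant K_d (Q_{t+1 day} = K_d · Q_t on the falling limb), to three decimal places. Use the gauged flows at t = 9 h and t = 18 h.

Between t = 9 h and t = 18 h the flow falls from 54 to 25 m³/s over 3×3 h = 9 h.
Per-interval ratio K = (25/54)^(1/3) = 0.7736; K_d = K^(24/3) = 0.128.

K_d ≈ 0.128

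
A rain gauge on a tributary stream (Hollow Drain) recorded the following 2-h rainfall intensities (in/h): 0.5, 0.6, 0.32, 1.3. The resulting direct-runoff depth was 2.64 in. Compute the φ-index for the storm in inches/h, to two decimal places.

φ ≈ 0.36 in/h

Only the 3 blocks with intensity above φ contribute runoff: 0.5, 0.6, 1.3 in/h.
Σ(I−φ)·Δt = d  ⇒  (0.5+0.6+1.3 − 3φ)·2 = 2.64
φ = (2.400 − 2.64/2) / 3 = 0.36 in/h.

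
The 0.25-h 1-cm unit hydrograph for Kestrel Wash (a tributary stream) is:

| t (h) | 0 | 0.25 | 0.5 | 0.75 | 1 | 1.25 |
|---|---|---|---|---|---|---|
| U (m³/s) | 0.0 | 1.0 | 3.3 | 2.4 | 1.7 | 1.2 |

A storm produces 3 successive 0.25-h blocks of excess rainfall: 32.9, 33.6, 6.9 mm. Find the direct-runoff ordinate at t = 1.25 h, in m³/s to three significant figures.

Q ≈ 11.3 m³/s

By discrete convolution, Q_j = Σ (P_i / 10 mm) · U_{j−i}.
At t = 1.25 h (j=5): Q = (32.9/10)·1.2 + (33.6/10)·1.7 + (6.9/10)·2.4 = 11.3 m³/s.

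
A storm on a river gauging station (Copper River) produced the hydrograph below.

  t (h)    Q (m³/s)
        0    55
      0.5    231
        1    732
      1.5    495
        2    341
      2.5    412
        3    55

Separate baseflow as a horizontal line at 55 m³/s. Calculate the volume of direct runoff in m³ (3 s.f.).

V ≈ 3.48 × 10^6 m³

Direct-runoff ordinates (Q − Q_b): 0.0, 176.0, 677.0, 440.0, 286.0, 357.0, 0.0 m³/s.
ΣQ_DR = 1936 m³/s.
With Δt = 0.5 h = 1800 s, V = ΣQ_DR · Δt = 1936 × 1800 = 3.48 × 10^6 m³.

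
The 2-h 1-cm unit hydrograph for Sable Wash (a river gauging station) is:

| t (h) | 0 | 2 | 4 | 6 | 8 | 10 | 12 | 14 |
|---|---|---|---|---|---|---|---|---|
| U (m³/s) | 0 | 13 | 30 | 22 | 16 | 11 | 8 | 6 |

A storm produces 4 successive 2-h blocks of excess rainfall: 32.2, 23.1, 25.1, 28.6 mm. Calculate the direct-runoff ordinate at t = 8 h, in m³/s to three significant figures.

By discrete convolution, Q_j = Σ (P_i / 10 mm) · U_{j−i}.
At t = 8 h (j=4): Q = (32.2/10)·16 + (23.1/10)·22 + (25.1/10)·30 + (28.6/10)·13 = 215 m³/s.

Q ≈ 215 m³/s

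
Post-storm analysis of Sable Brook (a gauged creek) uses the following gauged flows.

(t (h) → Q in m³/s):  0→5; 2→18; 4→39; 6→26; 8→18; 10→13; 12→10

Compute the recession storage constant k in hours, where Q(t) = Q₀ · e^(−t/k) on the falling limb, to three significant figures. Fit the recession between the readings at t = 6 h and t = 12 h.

k ≈ 6.28 h

On the falling limb, Q drops from 26 to 10 m³/s between t = 6 h and t = 12 h (Δt = 6 h).
k = −Δt / ln(Q₂/Q₁) = −6 / ln(10/26) = 6.28 h.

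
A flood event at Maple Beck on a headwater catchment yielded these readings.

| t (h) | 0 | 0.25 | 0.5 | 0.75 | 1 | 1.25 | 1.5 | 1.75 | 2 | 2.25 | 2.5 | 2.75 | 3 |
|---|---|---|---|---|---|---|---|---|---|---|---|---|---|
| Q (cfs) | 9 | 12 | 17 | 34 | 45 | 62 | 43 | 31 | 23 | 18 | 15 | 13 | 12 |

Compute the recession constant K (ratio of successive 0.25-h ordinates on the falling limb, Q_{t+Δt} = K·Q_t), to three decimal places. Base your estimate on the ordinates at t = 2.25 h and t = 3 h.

K ≈ 0.874

Using the recession-limb readings at t = 2.25 h and t = 3 h: Q falls from 18 to 12 cfs over 3 intervals.
K = (Q₂/Q₁)^(1/3) = (12/18)^(1/3) = 0.874.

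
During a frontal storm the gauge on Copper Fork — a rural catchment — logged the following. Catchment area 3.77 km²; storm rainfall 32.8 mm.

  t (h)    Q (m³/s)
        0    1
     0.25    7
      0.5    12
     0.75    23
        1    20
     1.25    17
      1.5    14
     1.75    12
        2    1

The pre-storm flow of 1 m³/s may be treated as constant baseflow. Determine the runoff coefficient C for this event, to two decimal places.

C ≈ 0.71

ΣQ_DR = 98.00 m³/s; V = ΣQ_DR·Δt = 88200 m³.
Runoff depth d = V / A = 23.40 mm.
C = d / P = 23.40 / 32.8 = 0.71.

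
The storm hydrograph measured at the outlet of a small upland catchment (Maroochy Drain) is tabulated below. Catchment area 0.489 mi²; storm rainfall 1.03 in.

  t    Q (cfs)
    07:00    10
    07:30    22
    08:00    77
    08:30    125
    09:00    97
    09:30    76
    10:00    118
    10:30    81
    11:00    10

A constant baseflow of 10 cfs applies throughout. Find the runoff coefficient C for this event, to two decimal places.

C ≈ 0.81

ΣQ_DR = 526.0 cfs; V = ΣQ_DR·Δt = 9.468 × 10^5 ft³.
Runoff depth d = V / A = 0.8334 in.
C = d / P = 0.8334 / 1.03 = 0.81.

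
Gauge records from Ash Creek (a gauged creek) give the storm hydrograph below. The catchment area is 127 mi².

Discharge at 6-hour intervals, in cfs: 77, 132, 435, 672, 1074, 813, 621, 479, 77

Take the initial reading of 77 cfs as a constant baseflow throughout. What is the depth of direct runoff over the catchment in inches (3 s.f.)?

Direct runoff: 0.0, 55.0, 358.0, 595.0, 997.0, 736.0, 544.0, 402.0, 0.0 cfs; ΣQ_DR = 3687 cfs.
V = ΣQ_DR · Δt = 3687 × 21600 s = 7.964 × 10^7 ft³.
Over A = 127 mi², depth = V / A = 0.270 in.

d ≈ 0.270 in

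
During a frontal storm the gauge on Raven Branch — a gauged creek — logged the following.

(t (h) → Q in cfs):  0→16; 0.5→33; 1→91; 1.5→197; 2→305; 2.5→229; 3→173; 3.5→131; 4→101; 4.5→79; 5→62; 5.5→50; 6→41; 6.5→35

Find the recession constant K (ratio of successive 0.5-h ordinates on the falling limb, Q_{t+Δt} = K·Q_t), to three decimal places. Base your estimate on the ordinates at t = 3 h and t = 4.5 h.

Using the recession-limb readings at t = 3 h and t = 4.5 h: Q falls from 173 to 79 cfs over 3 intervals.
K = (Q₂/Q₁)^(1/3) = (79/173)^(1/3) = 0.770.

K ≈ 0.770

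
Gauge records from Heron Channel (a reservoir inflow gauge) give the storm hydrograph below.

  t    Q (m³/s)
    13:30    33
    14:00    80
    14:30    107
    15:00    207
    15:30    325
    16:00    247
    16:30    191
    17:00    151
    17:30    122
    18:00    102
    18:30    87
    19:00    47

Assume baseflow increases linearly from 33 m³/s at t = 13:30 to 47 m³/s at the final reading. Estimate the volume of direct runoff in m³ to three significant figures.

V ≈ 2.19 × 10^6 m³

Direct-runoff ordinates (Q − Q_b): 0.00, 45.73, 71.45, 170.18, 286.91, 207.64, 150.36, 109.09, 78.82, 57.55, 41.27, 0.00 m³/s.
ΣQ_DR = 1219 m³/s.
With Δt = 0.5 h = 1800 s, V = ΣQ_DR · Δt = 1219 × 1800 = 2.19 × 10^6 m³.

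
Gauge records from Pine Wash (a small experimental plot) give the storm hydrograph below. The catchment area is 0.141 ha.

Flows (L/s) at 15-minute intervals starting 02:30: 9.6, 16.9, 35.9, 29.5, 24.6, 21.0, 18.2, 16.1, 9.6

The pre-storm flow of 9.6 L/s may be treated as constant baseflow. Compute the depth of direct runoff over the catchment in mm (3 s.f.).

d ≈ 60.6 mm

Direct runoff: 0.0, 7.3, 26.3, 19.9, 15.0, 11.4, 8.6, 6.5, 0.0 L/s; ΣQ_DR = 95.00 L/s.
V = ΣQ_DR · Δt = 95.00 × 900 s = 85500 L.
Over A = 0.141 ha, depth = V / A = 60.6 mm.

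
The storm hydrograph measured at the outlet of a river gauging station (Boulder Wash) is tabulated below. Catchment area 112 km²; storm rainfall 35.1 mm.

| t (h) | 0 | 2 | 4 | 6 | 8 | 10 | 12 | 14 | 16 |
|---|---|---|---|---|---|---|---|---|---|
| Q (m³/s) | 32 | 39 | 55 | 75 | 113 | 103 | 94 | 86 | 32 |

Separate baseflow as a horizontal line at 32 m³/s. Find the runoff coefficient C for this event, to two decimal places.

C ≈ 0.62

ΣQ_DR = 341.0 m³/s; V = ΣQ_DR·Δt = 2.455 × 10^6 m³.
Runoff depth d = V / A = 21.92 mm.
C = d / P = 21.92 / 35.1 = 0.62.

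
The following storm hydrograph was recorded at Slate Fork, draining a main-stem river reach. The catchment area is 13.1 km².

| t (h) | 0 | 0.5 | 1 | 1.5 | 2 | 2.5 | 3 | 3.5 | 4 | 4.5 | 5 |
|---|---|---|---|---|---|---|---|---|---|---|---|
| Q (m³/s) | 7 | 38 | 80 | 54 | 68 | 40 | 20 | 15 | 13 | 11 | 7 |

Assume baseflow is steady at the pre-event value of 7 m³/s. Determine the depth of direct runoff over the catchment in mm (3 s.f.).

Direct runoff: 0.0, 31.0, 73.0, 47.0, 61.0, 33.0, 13.0, 8.0, 6.0, 4.0, 0.0 m³/s; ΣQ_DR = 276.0 m³/s.
V = ΣQ_DR · Δt = 276.0 × 1800 s = 4.968 × 10^5 m³.
Over A = 13.1 km², depth = V / A = 37.9 mm.

d ≈ 37.9 mm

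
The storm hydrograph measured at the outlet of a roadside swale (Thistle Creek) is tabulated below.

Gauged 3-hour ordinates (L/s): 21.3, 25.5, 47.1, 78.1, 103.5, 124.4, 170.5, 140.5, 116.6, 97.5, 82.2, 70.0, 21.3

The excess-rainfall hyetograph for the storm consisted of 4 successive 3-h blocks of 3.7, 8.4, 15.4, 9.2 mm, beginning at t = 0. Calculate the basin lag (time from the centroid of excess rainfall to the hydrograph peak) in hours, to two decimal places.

Centroid of excess rainfall: t_c = Σ P_i·t̄_i / ΣP_i = 6.9605 h (block centres at 1.5, 4.5, 7.5, 10.5 h).
Hydrograph peak occurs at t = 18 h, so basin lag t_L = 18 − 6.9605 = 11.04 h.

t_L ≈ 11.04 h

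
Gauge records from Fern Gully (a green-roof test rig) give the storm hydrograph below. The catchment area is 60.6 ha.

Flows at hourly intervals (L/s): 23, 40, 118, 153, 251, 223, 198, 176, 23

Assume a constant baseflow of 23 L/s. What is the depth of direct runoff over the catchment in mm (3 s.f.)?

Direct runoff: 0.0, 17.0, 95.0, 130.0, 228.0, 200.0, 175.0, 153.0, 0.0 L/s; ΣQ_DR = 998.0 L/s.
V = ΣQ_DR · Δt = 998.0 × 3600 s = 3.593 × 10^6 L.
Over A = 60.6 ha, depth = V / A = 5.93 mm.

d ≈ 5.93 mm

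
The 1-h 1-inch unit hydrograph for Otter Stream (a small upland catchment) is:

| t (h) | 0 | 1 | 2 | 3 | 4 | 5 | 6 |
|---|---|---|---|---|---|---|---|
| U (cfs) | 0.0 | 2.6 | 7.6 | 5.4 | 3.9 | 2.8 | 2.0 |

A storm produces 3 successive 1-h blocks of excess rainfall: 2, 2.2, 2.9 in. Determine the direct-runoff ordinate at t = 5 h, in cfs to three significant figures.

By discrete convolution, Q_j = Σ (P_i / 1 in) · U_{j−i}.
At t = 5 h (j=5): Q = (2/1)·2.8 + (2.2/1)·3.9 + (2.9/1)·5.4 = 29.8 cfs.

Q ≈ 29.8 cfs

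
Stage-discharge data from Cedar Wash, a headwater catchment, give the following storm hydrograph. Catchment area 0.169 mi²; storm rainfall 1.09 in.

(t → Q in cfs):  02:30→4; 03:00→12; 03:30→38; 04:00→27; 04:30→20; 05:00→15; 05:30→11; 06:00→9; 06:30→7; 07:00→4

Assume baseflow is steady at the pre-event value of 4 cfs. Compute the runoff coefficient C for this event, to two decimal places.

C ≈ 0.45

ΣQ_DR = 107.0 cfs; V = ΣQ_DR·Δt = 1.926 × 10^5 ft³.
Runoff depth d = V / A = 0.4905 in.
C = d / P = 0.4905 / 1.09 = 0.45.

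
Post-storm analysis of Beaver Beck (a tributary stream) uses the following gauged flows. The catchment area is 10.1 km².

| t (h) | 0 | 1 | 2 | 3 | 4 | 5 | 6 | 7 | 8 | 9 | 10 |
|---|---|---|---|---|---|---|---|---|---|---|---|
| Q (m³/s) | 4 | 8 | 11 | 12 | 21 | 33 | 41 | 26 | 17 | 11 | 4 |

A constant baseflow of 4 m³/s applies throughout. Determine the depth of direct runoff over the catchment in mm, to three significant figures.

d ≈ 51.3 mm

Direct runoff: 0.0, 4.0, 7.0, 8.0, 17.0, 29.0, 37.0, 22.0, 13.0, 7.0, 0.0 m³/s; ΣQ_DR = 144.0 m³/s.
V = ΣQ_DR · Δt = 144.0 × 3600 s = 5.184 × 10^5 m³.
Over A = 10.1 km², depth = V / A = 51.3 mm.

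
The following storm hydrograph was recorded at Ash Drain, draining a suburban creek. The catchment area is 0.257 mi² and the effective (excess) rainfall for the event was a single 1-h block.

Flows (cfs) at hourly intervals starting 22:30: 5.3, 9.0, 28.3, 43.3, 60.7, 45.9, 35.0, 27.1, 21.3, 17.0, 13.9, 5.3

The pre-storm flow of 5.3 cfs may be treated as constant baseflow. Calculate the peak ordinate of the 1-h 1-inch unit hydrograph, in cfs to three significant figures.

Direct runoff: 0.0, 3.7, 23.0, 38.0, 55.4, 40.6, 29.7, 21.8, 16.0, 11.7, 8.6, 0.0 cfs; ΣQ_DR = 248.5 cfs, peak = 55.4 cfs.
Runoff depth d = ΣQ_DR·Δt / A = 248.5 × 3600 / (0.257 mi²) = 1.498 in.
The 1-inch UH is the DRH scaled by (1 in)/d, so U_p = 55.4 × 1/1.498 = 37.0 cfs.

U_p ≈ 37.0 cfs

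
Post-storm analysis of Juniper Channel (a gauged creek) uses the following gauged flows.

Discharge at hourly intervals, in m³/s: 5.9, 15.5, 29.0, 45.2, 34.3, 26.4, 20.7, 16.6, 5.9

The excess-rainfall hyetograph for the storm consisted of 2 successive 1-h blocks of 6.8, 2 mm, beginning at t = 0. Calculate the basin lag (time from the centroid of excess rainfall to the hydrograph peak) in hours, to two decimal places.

Centroid of excess rainfall: t_c = Σ P_i·t̄_i / ΣP_i = 0.7273 h (block centres at 0.5, 1.5 h).
Hydrograph peak occurs at t = 3 h, so basin lag t_L = 3 − 0.7273 = 2.27 h.

t_L ≈ 2.27 h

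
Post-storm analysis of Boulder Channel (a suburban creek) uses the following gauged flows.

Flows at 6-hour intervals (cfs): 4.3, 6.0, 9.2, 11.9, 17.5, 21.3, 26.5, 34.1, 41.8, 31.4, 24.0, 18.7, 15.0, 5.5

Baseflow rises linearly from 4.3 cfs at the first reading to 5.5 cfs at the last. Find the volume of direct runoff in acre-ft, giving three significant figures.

Direct-runoff ordinates (Q − Q_b): 0.00, 1.61, 4.72, 7.32, 12.83, 16.54, 21.65, 29.15, 36.76, 26.27, 18.78, 13.38, 9.59, 0.00 cfs.
ΣQ_DR = 198.6 cfs.
With Δt = 6 h = 21600 s, V = ΣQ_DR · Δt = 198.6 × 21600 = 4.29 × 10^6 ft³ = 98.5 acre-ft.

V ≈ 98.5 acre-ft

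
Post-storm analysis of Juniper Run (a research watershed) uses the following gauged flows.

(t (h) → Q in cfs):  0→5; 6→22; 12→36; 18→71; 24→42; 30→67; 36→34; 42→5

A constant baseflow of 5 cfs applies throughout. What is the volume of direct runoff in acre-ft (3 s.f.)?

V ≈ 120 acre-ft

Direct-runoff ordinates (Q − Q_b): 0.0, 17.0, 31.0, 66.0, 37.0, 62.0, 29.0, 0.0 cfs.
ΣQ_DR = 242.0 cfs.
With Δt = 6 h = 21600 s, V = ΣQ_DR · Δt = 242.0 × 21600 = 5.23 × 10^6 ft³ = 120 acre-ft.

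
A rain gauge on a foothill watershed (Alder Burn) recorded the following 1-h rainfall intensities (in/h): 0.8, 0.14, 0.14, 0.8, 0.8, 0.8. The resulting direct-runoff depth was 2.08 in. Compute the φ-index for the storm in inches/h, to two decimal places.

φ ≈ 0.28 in/h

Only the 4 blocks with intensity above φ contribute runoff: 0.8, 0.8, 0.8, 0.8 in/h.
Σ(I−φ)·Δt = d  ⇒  (0.8+0.8+0.8+0.8 − 4φ)·1 = 2.08
φ = (3.200 − 2.08/1) / 4 = 0.28 in/h.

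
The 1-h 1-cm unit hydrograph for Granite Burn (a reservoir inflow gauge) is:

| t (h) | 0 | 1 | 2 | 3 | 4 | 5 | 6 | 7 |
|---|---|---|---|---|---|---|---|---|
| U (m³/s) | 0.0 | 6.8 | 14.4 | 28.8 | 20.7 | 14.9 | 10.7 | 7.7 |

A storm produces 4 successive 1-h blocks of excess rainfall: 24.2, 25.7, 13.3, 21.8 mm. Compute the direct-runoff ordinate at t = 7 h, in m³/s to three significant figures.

Q ≈ 111 m³/s

By discrete convolution, Q_j = Σ (P_i / 10 mm) · U_{j−i}.
At t = 7 h (j=7): Q = (24.2/10)·7.7 + (25.7/10)·10.7 + (13.3/10)·14.9 + (21.8/10)·20.7 = 111 m³/s.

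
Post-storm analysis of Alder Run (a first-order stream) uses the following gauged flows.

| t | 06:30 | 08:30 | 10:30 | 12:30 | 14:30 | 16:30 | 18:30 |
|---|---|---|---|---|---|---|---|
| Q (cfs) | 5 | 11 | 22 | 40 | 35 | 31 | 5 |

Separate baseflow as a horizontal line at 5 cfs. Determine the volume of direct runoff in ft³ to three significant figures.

V ≈ 8.21 × 10^5 ft³

Direct-runoff ordinates (Q − Q_b): 0.0, 6.0, 17.0, 35.0, 30.0, 26.0, 0.0 cfs.
ΣQ_DR = 114.0 cfs.
With Δt = 2 h = 7200 s, V = ΣQ_DR · Δt = 114.0 × 7200 = 8.21 × 10^5 ft³.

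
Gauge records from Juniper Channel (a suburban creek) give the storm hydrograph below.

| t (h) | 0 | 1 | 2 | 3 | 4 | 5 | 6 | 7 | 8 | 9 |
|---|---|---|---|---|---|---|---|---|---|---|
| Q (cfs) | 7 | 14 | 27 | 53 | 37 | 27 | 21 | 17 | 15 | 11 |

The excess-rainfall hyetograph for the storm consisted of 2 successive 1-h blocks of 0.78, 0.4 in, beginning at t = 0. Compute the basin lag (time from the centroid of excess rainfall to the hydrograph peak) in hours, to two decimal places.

t_L ≈ 2.16 h

Centroid of excess rainfall: t_c = Σ P_i·t̄_i / ΣP_i = 0.8390 h (block centres at 0.5, 1.5 h).
Hydrograph peak occurs at t = 3 h, so basin lag t_L = 3 − 0.8390 = 2.16 h.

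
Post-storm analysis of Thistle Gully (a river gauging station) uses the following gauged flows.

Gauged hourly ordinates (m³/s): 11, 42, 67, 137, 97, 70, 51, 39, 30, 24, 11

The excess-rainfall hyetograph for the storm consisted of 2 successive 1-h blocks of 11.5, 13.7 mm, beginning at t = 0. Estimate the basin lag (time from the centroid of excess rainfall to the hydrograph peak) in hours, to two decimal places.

Centroid of excess rainfall: t_c = Σ P_i·t̄_i / ΣP_i = 1.0437 h (block centres at 0.5, 1.5 h).
Hydrograph peak occurs at t = 3 h, so basin lag t_L = 3 − 1.0437 = 1.96 h.

t_L ≈ 1.96 h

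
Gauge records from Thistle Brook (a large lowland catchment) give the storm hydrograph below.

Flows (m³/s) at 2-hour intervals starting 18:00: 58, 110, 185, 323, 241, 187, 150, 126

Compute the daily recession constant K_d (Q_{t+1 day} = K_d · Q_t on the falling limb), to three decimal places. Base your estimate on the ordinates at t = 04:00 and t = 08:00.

Between t = 04:00 and t = 08:00 the flow falls from 187 to 126 m³/s over 2×2 h = 4 h.
Per-interval ratio K = (126/187)^(1/2) = 0.8209; K_d = K^(24/2) = 0.094.

K_d ≈ 0.094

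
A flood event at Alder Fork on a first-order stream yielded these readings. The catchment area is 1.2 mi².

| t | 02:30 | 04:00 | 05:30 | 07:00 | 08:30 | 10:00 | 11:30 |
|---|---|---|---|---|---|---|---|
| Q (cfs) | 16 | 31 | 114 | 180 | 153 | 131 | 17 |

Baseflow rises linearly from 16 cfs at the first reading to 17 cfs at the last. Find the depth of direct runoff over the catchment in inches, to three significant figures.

Direct runoff: 0.00, 14.83, 97.67, 163.50, 136.33, 114.17, 0.00 cfs; ΣQ_DR = 526.5 cfs.
V = ΣQ_DR · Δt = 526.5 × 5400 s = 2.843 × 10^6 ft³.
Over A = 1.2 mi², depth = V / A = 1.02 in.

d ≈ 1.02 in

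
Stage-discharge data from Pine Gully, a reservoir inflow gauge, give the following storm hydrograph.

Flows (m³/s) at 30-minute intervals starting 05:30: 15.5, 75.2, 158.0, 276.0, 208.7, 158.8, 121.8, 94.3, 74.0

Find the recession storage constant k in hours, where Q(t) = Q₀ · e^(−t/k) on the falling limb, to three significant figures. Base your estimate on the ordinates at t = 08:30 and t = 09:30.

On the falling limb, Q drops from 121.8 to 74.0 m³/s between t = 08:30 and t = 09:30 (Δt = 1 h).
k = −Δt / ln(Q₂/Q₁) = −1 / ln(74.0/121.8) = 2.01 h.

k ≈ 2.01 h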